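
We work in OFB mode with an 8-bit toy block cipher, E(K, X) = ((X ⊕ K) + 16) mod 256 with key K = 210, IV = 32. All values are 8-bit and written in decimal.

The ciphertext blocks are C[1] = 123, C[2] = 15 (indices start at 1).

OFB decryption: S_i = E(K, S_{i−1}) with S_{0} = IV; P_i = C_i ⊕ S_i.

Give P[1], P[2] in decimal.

P[1]: S = E(K, 32) = 2; 123 ⊕ 2 = 121.
P[2]: S = E(K, 2) = 224; 15 ⊕ 224 = 239.

P[1] = 121, P[2] = 239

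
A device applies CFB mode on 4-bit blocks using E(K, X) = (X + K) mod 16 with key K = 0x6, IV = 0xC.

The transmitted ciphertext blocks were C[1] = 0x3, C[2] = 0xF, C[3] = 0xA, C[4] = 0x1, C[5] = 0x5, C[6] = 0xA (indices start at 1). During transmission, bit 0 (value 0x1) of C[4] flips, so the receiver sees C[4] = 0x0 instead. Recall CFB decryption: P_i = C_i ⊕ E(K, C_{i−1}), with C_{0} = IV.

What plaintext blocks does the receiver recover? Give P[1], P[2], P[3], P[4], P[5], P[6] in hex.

P[1] = 0x1, P[2] = 0x6, P[3] = 0xF, P[4] = 0x0, P[5] = 0x3, P[6] = 0x1

Only C[4] changed, to 0x0. In CFB, a change in C_i flips the same bit in P_i and garbles P_{i+1}. Decrypting the received ciphertext:
P[1]: E(K, 0xC) = 0x2; 0x3 ⊕ 0x2 = 0x1.
P[2]: E(K, 0x3) = 0x9; 0xF ⊕ 0x9 = 0x6.
P[3]: E(K, 0xF) = 0x5; 0xA ⊕ 0x5 = 0xF.
P[4]: E(K, 0xA) = 0x0; 0x0 ⊕ 0x0 = 0x0.
P[5]: E(K, 0x0) = 0x6; 0x5 ⊕ 0x6 = 0x3.
P[6]: E(K, 0x5) = 0xB; 0xA ⊕ 0xB = 0x1.
Blocks that differ from the original plaintext: P[4], P[5].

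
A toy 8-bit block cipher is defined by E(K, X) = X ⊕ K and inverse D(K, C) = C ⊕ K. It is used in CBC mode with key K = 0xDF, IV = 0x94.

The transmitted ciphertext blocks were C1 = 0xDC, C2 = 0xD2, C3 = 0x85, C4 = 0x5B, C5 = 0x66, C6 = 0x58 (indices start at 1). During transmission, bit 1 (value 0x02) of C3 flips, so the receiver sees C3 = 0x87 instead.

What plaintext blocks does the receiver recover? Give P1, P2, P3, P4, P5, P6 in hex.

P1 = 0x97, P2 = 0xD1, P3 = 0x8A, P4 = 0x03, P5 = 0xE2, P6 = 0xE1

CBC decryption: P_i = D(K, C_i) ⊕ C_{i−1}, with C_{0} = IV.
Only C3 changed, to 0x87. In CBC, a change in C_i garbles P_i and flips the same bit in P_{i+1}. Decrypting the received ciphertext:
P1: D(K, 0xDC) = 0x03; 0x03 ⊕ 0x94 = 0x97.
P2: D(K, 0xD2) = 0x0D; 0x0D ⊕ 0xDC = 0xD1.
P3: D(K, 0x87) = 0x58; 0x58 ⊕ 0xD2 = 0x8A.
P4: D(K, 0x5B) = 0x84; 0x84 ⊕ 0x87 = 0x03.
P5: D(K, 0x66) = 0xB9; 0xB9 ⊕ 0x5B = 0xE2.
P6: D(K, 0x58) = 0x87; 0x87 ⊕ 0x66 = 0xE1.
Blocks that differ from the original plaintext: P3, P4.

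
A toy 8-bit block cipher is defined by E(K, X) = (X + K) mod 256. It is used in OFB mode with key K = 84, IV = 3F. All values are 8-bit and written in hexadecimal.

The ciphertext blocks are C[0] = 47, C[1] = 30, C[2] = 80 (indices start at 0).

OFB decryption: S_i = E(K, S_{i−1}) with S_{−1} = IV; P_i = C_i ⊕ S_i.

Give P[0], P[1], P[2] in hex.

P[0] = 84, P[1] = 77, P[2] = 4B

P[0]: S = E(K, 3F) = C3; 47 ⊕ C3 = 84.
P[1]: S = E(K, C3) = 47; 30 ⊕ 47 = 77.
P[2]: S = E(K, 47) = CB; 80 ⊕ CB = 4B.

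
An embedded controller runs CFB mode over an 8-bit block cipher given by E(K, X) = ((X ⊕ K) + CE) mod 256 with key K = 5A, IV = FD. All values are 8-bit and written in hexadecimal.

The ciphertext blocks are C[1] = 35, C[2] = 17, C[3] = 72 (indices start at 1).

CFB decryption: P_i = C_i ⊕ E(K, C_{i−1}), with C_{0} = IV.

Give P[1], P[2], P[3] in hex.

P[1]: E(K, FD) = 75; 35 ⊕ 75 = 40.
P[2]: E(K, 35) = 3D; 17 ⊕ 3D = 2A.
P[3]: E(K, 17) = 1B; 72 ⊕ 1B = 69.

P[1] = 40, P[2] = 2A, P[3] = 69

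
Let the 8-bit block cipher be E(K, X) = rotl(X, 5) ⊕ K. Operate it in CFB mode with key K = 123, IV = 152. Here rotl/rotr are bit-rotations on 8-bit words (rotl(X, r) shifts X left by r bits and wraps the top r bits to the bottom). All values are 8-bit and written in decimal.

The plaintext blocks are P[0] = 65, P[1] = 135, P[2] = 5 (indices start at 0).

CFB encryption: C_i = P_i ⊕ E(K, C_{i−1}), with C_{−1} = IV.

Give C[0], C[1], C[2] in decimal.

C[0]: E(K, 152) = 104; 65 ⊕ 104 = 41.
C[1]: E(K, 41) = 94; 135 ⊕ 94 = 217.
C[2]: E(K, 217) = 64; 5 ⊕ 64 = 69.

C[0] = 41, C[1] = 217, C[2] = 69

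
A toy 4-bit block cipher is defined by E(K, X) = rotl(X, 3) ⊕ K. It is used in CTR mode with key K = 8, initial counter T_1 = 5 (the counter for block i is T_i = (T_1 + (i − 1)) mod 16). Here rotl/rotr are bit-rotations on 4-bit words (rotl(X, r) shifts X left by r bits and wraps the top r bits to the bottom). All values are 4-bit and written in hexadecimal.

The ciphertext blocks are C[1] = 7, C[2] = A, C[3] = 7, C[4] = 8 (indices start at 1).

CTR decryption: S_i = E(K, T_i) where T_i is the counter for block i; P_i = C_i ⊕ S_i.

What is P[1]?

P[1]: T = 5, S = E(K, T) = 2; 7 ⊕ 2 = 5.

P[1] = 5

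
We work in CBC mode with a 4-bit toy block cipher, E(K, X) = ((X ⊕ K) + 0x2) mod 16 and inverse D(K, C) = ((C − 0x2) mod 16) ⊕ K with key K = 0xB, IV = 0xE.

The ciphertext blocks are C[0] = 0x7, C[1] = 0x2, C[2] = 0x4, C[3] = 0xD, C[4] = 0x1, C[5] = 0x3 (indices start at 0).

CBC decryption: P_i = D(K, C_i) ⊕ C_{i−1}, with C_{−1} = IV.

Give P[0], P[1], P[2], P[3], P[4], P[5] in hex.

P[0] = 0x0, P[1] = 0xC, P[2] = 0xB, P[3] = 0x4, P[4] = 0x9, P[5] = 0xB

P[0]: D(K, 0x7) = 0xE; 0xE ⊕ 0xE = 0x0.
P[1]: D(K, 0x2) = 0xB; 0xB ⊕ 0x7 = 0xC.
P[2]: D(K, 0x4) = 0x9; 0x9 ⊕ 0x2 = 0xB.
P[3]: D(K, 0xD) = 0x0; 0x0 ⊕ 0x4 = 0x4.
P[4]: D(K, 0x1) = 0x4; 0x4 ⊕ 0xD = 0x9.
P[5]: D(K, 0x3) = 0xA; 0xA ⊕ 0x1 = 0xB.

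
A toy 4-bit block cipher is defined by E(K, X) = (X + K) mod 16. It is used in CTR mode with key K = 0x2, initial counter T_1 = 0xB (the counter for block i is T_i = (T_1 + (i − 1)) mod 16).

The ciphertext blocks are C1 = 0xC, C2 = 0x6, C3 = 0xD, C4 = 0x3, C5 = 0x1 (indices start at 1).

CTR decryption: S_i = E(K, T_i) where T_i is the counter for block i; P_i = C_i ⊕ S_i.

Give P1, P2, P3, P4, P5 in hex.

P1 = 0x1, P2 = 0x8, P3 = 0x2, P4 = 0x3, P5 = 0x0

P1: T = 0xB, S = E(K, T) = 0xD; 0xC ⊕ 0xD = 0x1.
P2: T = 0xC, S = E(K, T) = 0xE; 0x6 ⊕ 0xE = 0x8.
P3: T = 0xD, S = E(K, T) = 0xF; 0xD ⊕ 0xF = 0x2.
P4: T = 0xE, S = E(K, T) = 0x0; 0x3 ⊕ 0x0 = 0x3.
P5: T = 0xF, S = E(K, T) = 0x1; 0x1 ⊕ 0x1 = 0x0.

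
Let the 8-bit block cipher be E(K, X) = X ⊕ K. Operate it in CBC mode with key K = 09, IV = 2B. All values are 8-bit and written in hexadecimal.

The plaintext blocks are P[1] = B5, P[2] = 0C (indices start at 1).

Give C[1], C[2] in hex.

CBC encryption: C_i = E(K, P_i ⊕ C_{i−1}), with C_{0} = IV.
C[1]: P[1] ⊕ 2B = 9E; E(K, 9E) = 97.
C[2]: P[2] ⊕ 97 = 9B; E(K, 9B) = 92.

C[1] = 97, C[2] = 92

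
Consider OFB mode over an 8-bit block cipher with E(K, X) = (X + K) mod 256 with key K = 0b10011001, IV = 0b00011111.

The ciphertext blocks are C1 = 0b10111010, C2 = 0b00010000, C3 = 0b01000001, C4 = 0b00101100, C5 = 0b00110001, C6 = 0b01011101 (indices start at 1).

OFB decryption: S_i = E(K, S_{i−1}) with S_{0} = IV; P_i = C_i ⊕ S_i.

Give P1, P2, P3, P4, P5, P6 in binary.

P1: S = E(K, 0b00011111) = 0b10111000; 0b10111010 ⊕ 0b10111000 = 0b00000010.
P2: S = E(K, 0b10111000) = 0b01010001; 0b00010000 ⊕ 0b01010001 = 0b01000001.
P3: S = E(K, 0b01010001) = 0b11101010; 0b01000001 ⊕ 0b11101010 = 0b10101011.
P4: S = E(K, 0b11101010) = 0b10000011; 0b00101100 ⊕ 0b10000011 = 0b10101111.
P5: S = E(K, 0b10000011) = 0b00011100; 0b00110001 ⊕ 0b00011100 = 0b00101101.
P6: S = E(K, 0b00011100) = 0b10110101; 0b01011101 ⊕ 0b10110101 = 0b11101000.

P1 = 0b00000010, P2 = 0b01000001, P3 = 0b10101011, P4 = 0b10101111, P5 = 0b00101101, P6 = 0b11101000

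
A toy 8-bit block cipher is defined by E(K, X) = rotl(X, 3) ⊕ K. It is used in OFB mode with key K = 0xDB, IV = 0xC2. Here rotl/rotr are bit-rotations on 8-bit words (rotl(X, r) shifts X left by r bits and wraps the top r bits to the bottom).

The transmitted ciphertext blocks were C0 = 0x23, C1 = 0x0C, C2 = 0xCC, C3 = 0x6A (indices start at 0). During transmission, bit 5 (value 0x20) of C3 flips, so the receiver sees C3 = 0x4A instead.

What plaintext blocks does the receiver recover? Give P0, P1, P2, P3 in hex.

OFB decryption: S_i = E(K, S_{i−1}) with S_{−1} = IV; P_i = C_i ⊕ S_i.
Only C3 changed, to 0x4A. In OFB, a change in C_i flips the same bit in P_i only; the keystream is unaffected. Decrypting the received ciphertext:
P0: S = E(K, 0xC2) = 0xCD; 0x23 ⊕ 0xCD = 0xEE.
P1: S = E(K, 0xCD) = 0xB5; 0x0C ⊕ 0xB5 = 0xB9.
P2: S = E(K, 0xB5) = 0x76; 0xCC ⊕ 0x76 = 0xBA.
P3: S = E(K, 0x76) = 0x68; 0x4A ⊕ 0x68 = 0x22.
Blocks that differ from the original plaintext: P3.

P0 = 0xEE, P1 = 0xB9, P2 = 0xBA, P3 = 0x22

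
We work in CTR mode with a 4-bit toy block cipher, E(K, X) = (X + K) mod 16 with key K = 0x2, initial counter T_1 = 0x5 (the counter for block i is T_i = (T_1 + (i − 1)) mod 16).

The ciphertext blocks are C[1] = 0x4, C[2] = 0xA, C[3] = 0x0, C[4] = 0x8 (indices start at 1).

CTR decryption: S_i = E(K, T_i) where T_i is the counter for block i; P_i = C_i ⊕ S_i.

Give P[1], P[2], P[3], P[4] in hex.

P[1] = 0x3, P[2] = 0x2, P[3] = 0x9, P[4] = 0x2

P[1]: T = 0x5, S = E(K, T) = 0x7; 0x4 ⊕ 0x7 = 0x3.
P[2]: T = 0x6, S = E(K, T) = 0x8; 0xA ⊕ 0x8 = 0x2.
P[3]: T = 0x7, S = E(K, T) = 0x9; 0x0 ⊕ 0x9 = 0x9.
P[4]: T = 0x8, S = E(K, T) = 0xA; 0x8 ⊕ 0xA = 0x2.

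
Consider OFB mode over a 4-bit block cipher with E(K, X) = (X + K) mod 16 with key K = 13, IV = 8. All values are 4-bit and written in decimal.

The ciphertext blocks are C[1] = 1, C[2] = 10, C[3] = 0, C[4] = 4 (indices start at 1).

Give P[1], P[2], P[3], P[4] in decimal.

OFB decryption: S_i = E(K, S_{i−1}) with S_{0} = IV; P_i = C_i ⊕ S_i.
P[1]: S = E(K, 8) = 5; 1 ⊕ 5 = 4.
P[2]: S = E(K, 5) = 2; 10 ⊕ 2 = 8.
P[3]: S = E(K, 2) = 15; 0 ⊕ 15 = 15.
P[4]: S = E(K, 15) = 12; 4 ⊕ 12 = 8.

P[1] = 4, P[2] = 8, P[3] = 15, P[4] = 8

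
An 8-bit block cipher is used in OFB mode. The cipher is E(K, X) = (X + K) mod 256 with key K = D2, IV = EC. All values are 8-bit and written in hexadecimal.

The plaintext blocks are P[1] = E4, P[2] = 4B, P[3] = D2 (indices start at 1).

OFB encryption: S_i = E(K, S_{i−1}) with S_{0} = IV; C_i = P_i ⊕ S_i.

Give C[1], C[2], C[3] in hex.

C[1]: S = E(K, EC) = BE; E4 ⊕ BE = 5A.
C[2]: S = E(K, BE) = 90; 4B ⊕ 90 = DB.
C[3]: S = E(K, 90) = 62; D2 ⊕ 62 = B0.

C[1] = 5A, C[2] = DB, C[3] = B0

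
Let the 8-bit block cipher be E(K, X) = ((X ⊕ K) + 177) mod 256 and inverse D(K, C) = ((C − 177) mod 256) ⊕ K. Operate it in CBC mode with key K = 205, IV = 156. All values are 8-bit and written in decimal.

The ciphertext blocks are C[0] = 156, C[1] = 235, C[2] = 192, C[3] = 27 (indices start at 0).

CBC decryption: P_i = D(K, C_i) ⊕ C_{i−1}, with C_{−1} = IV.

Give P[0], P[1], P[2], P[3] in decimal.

P[0]: D(K, 156) = 38; 38 ⊕ 156 = 186.
P[1]: D(K, 235) = 247; 247 ⊕ 156 = 107.
P[2]: D(K, 192) = 194; 194 ⊕ 235 = 41.
P[3]: D(K, 27) = 167; 167 ⊕ 192 = 103.

P[0] = 186, P[1] = 107, P[2] = 41, P[3] = 103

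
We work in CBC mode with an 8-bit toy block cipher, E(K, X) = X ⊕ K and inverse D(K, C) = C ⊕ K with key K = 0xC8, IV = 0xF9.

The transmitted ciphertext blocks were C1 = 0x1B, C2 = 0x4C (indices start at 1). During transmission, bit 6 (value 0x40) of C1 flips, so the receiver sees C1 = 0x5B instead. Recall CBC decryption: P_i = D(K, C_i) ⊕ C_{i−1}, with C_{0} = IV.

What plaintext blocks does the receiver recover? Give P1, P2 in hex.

Only C1 changed, to 0x5B. In CBC, a change in C_i garbles P_i and flips the same bit in P_{i+1}. Decrypting the received ciphertext:
P1: D(K, 0x5B) = 0x93; 0x93 ⊕ 0xF9 = 0x6A.
P2: D(K, 0x4C) = 0x84; 0x84 ⊕ 0x5B = 0xDF.
Blocks that differ from the original plaintext: P1, P2.

P1 = 0x6A, P2 = 0xDF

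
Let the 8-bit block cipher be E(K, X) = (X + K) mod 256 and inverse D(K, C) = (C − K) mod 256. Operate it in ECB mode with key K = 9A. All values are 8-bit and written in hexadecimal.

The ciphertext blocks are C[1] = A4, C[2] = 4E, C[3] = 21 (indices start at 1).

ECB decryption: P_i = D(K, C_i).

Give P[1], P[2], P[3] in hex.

P[1]: D(K, A4) = 0A.
P[2]: D(K, 4E) = B4.
P[3]: D(K, 21) = 87.

P[1] = 0A, P[2] = B4, P[3] = 87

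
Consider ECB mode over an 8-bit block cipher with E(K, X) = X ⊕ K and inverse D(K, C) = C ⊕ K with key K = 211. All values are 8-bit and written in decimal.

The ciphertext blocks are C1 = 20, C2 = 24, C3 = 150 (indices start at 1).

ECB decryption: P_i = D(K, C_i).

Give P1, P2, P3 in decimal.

P1 = 199, P2 = 203, P3 = 69

P1: D(K, 20) = 199.
P2: D(K, 24) = 203.
P3: D(K, 150) = 69.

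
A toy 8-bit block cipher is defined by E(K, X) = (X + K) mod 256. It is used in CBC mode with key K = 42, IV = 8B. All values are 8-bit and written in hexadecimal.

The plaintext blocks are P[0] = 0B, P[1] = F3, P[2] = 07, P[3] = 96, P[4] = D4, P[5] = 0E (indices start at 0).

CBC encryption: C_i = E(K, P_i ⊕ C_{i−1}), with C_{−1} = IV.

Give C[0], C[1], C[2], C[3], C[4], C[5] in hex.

C[0]: P[0] ⊕ 8B = 80; E(K, 80) = C2.
C[1]: P[1] ⊕ C2 = 31; E(K, 31) = 73.
C[2]: P[2] ⊕ 73 = 74; E(K, 74) = B6.
C[3]: P[3] ⊕ B6 = 20; E(K, 20) = 62.
C[4]: P[4] ⊕ 62 = B6; E(K, B6) = F8.
C[5]: P[5] ⊕ F8 = F6; E(K, F6) = 38.

C[0] = C2, C[1] = 73, C[2] = B6, C[3] = 62, C[4] = F8, C[5] = 38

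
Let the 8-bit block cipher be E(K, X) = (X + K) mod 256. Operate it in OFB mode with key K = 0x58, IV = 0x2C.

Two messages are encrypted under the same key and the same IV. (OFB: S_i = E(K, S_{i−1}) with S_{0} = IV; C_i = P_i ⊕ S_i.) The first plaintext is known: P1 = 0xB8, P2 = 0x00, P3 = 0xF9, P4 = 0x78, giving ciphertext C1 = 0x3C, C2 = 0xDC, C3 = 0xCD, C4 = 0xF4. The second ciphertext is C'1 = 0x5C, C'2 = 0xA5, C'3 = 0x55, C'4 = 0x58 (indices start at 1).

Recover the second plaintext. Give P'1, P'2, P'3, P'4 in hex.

P'1 = 0xD8, P'2 = 0x79, P'3 = 0x61, P'4 = 0xD4

In OFB with a reused IV, both messages share the same keystream S_i, so C_i ⊕ C'_i = P_i ⊕ P'_i and thus P'_i = P_i ⊕ C_i ⊕ C'_i.
P'1: 0xB8 ⊕ 0x3C ⊕ 0x5C = 0xD8.
P'2: 0x00 ⊕ 0xDC ⊕ 0xA5 = 0x79.
P'3: 0xF9 ⊕ 0xCD ⊕ 0x55 = 0x61.
P'4: 0x78 ⊕ 0xF4 ⊕ 0x58 = 0xD4.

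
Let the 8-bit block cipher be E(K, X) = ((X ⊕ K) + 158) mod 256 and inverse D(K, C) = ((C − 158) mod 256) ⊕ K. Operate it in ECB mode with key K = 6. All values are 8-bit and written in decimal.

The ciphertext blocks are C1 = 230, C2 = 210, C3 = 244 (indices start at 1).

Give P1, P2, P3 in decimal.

ECB decryption: P_i = D(K, C_i).
P1: D(K, 230) = 78.
P2: D(K, 210) = 50.
P3: D(K, 244) = 80.

P1 = 78, P2 = 50, P3 = 80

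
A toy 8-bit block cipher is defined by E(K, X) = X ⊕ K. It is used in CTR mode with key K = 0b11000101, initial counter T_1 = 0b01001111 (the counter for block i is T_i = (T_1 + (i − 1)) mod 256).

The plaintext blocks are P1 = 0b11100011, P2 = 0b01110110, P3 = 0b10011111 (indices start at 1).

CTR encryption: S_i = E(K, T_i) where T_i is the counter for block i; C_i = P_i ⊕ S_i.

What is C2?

C2 = 0b11100011

C1: T = 0b01001111, S = E(K, T) = 0b10001010; 0b11100011 ⊕ 0b10001010 = 0b01101001.
C2: T = 0b01010000, S = E(K, T) = 0b10010101; 0b01110110 ⊕ 0b10010101 = 0b11100011.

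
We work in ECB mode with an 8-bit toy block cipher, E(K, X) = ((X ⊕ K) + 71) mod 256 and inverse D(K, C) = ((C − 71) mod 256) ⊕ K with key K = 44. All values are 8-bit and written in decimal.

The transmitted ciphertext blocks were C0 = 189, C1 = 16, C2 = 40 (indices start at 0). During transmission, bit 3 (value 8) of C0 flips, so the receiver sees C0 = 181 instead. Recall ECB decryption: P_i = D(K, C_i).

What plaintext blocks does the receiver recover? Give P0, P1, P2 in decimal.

P0 = 66, P1 = 229, P2 = 205

Only C0 changed, to 181. In ECB, a change in C_i affects only P_i. Decrypting the received ciphertext:
P0: D(K, 181) = 66.
P1: D(K, 16) = 229.
P2: D(K, 40) = 205.
Blocks that differ from the original plaintext: P0.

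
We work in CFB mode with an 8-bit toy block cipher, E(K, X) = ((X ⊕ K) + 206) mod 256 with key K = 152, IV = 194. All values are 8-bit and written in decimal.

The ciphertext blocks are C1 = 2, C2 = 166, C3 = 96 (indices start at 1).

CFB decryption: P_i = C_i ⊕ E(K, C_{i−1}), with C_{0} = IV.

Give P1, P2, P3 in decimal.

P1: E(K, 194) = 40; 2 ⊕ 40 = 42.
P2: E(K, 2) = 104; 166 ⊕ 104 = 206.
P3: E(K, 166) = 12; 96 ⊕ 12 = 108.

P1 = 42, P2 = 206, P3 = 108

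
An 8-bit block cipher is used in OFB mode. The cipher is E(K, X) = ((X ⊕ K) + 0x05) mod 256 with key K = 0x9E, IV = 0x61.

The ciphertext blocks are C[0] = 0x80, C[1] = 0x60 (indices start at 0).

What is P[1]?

OFB decryption: S_i = E(K, S_{i−1}) with S_{−1} = IV; P_i = C_i ⊕ S_i.
P[0]: S = E(K, 0x61) = 0x04; 0x80 ⊕ 0x04 = 0x84.
P[1]: S = E(K, 0x04) = 0x9F; 0x60 ⊕ 0x9F = 0xFF.

P[1] = 0xFF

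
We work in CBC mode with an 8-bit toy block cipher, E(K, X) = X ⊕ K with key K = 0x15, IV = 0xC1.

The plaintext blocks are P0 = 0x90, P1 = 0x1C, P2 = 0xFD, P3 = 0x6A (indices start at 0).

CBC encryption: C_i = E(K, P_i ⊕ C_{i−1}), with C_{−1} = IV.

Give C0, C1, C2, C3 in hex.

C0: P0 ⊕ 0xC1 = 0x51; E(K, 0x51) = 0x44.
C1: P1 ⊕ 0x44 = 0x58; E(K, 0x58) = 0x4D.
C2: P2 ⊕ 0x4D = 0xB0; E(K, 0xB0) = 0xA5.
C3: P3 ⊕ 0xA5 = 0xCF; E(K, 0xCF) = 0xDA.

C0 = 0x44, C1 = 0x4D, C2 = 0xA5, C3 = 0xDA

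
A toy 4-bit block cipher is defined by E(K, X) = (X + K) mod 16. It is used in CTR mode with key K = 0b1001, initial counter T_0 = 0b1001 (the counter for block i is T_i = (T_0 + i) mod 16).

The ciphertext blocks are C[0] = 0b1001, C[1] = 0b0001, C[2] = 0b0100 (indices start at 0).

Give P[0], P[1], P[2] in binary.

P[0] = 0b1011, P[1] = 0b0010, P[2] = 0b0000

CTR decryption: S_i = E(K, T_i) where T_i is the counter for block i; P_i = C_i ⊕ S_i.
P[0]: T = 0b1001, S = E(K, T) = 0b0010; 0b1001 ⊕ 0b0010 = 0b1011.
P[1]: T = 0b1010, S = E(K, T) = 0b0011; 0b0001 ⊕ 0b0011 = 0b0010.
P[2]: T = 0b1011, S = E(K, T) = 0b0100; 0b0100 ⊕ 0b0100 = 0b0000.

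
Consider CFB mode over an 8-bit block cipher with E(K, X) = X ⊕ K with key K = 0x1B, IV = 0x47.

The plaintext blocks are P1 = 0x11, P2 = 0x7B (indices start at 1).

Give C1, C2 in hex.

C1 = 0x4D, C2 = 0x2D

CFB encryption: C_i = P_i ⊕ E(K, C_{i−1}), with C_{0} = IV.
C1: E(K, 0x47) = 0x5C; 0x11 ⊕ 0x5C = 0x4D.
C2: E(K, 0x4D) = 0x56; 0x7B ⊕ 0x56 = 0x2D.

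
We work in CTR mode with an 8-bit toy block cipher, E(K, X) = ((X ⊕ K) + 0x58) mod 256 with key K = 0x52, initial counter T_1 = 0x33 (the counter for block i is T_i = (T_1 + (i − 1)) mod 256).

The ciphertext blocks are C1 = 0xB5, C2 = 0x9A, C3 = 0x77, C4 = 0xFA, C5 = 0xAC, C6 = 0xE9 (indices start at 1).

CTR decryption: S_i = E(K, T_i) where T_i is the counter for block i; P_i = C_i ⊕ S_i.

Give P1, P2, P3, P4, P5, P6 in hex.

P1 = 0x0C, P2 = 0x24, P3 = 0xC8, P4 = 0x46, P5 = 0x11, P6 = 0x2B

P1: T = 0x33, S = E(K, T) = 0xB9; 0xB5 ⊕ 0xB9 = 0x0C.
P2: T = 0x34, S = E(K, T) = 0xBE; 0x9A ⊕ 0xBE = 0x24.
P3: T = 0x35, S = E(K, T) = 0xBF; 0x77 ⊕ 0xBF = 0xC8.
P4: T = 0x36, S = E(K, T) = 0xBC; 0xFA ⊕ 0xBC = 0x46.
P5: T = 0x37, S = E(K, T) = 0xBD; 0xAC ⊕ 0xBD = 0x11.
P6: T = 0x38, S = E(K, T) = 0xC2; 0xE9 ⊕ 0xC2 = 0x2B.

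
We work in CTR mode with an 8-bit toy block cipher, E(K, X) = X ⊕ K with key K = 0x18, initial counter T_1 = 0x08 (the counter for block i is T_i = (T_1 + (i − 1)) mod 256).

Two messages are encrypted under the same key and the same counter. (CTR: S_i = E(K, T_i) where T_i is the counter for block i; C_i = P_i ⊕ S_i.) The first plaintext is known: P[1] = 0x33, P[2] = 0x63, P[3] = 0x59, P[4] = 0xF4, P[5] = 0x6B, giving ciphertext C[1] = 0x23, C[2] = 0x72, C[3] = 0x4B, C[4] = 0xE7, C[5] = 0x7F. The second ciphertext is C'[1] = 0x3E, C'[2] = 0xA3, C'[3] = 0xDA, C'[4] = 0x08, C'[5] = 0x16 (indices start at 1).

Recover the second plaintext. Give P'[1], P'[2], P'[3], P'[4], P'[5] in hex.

P'[1] = 0x2E, P'[2] = 0xB2, P'[3] = 0xC8, P'[4] = 0x1B, P'[5] = 0x02

In CTR with a reused counter, both messages share the same keystream S_i, so C_i ⊕ C'_i = P_i ⊕ P'_i and thus P'_i = P_i ⊕ C_i ⊕ C'_i.
P'[1]: 0x33 ⊕ 0x23 ⊕ 0x3E = 0x2E.
P'[2]: 0x63 ⊕ 0x72 ⊕ 0xA3 = 0xB2.
P'[3]: 0x59 ⊕ 0x4B ⊕ 0xDA = 0xC8.
P'[4]: 0xF4 ⊕ 0xE7 ⊕ 0x08 = 0x1B.
P'[5]: 0x6B ⊕ 0x7F ⊕ 0x16 = 0x02.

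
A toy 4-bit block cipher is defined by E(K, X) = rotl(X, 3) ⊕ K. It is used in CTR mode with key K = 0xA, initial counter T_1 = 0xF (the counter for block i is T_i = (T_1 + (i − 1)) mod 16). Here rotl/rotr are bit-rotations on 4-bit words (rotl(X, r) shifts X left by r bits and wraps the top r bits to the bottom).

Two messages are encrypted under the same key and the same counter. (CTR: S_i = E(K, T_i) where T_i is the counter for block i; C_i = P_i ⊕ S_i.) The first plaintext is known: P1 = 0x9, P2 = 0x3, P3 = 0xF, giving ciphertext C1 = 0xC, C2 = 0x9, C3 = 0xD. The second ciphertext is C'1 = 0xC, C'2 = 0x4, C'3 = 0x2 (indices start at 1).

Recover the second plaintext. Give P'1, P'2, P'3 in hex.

In CTR with a reused counter, both messages share the same keystream S_i, so C_i ⊕ C'_i = P_i ⊕ P'_i and thus P'_i = P_i ⊕ C_i ⊕ C'_i.
P'1: 0x9 ⊕ 0xC ⊕ 0xC = 0x9.
P'2: 0x3 ⊕ 0x9 ⊕ 0x4 = 0xE.
P'3: 0xF ⊕ 0xD ⊕ 0x2 = 0x0.

P'1 = 0x9, P'2 = 0xE, P'3 = 0x0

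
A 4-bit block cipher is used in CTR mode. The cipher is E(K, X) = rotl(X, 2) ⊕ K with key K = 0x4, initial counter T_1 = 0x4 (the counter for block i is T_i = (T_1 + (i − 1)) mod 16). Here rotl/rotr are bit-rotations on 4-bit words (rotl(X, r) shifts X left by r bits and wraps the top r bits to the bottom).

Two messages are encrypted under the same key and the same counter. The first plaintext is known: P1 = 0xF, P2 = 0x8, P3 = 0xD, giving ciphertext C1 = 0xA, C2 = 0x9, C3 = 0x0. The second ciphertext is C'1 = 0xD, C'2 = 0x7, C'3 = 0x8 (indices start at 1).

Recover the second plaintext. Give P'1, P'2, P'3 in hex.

In CTR with a reused counter, both messages share the same keystream S_i, so C_i ⊕ C'_i = P_i ⊕ P'_i and thus P'_i = P_i ⊕ C_i ⊕ C'_i.
P'1: 0xF ⊕ 0xA ⊕ 0xD = 0x8.
P'2: 0x8 ⊕ 0x9 ⊕ 0x7 = 0x6.
P'3: 0xD ⊕ 0x0 ⊕ 0x8 = 0x5.

P'1 = 0x8, P'2 = 0x6, P'3 = 0x5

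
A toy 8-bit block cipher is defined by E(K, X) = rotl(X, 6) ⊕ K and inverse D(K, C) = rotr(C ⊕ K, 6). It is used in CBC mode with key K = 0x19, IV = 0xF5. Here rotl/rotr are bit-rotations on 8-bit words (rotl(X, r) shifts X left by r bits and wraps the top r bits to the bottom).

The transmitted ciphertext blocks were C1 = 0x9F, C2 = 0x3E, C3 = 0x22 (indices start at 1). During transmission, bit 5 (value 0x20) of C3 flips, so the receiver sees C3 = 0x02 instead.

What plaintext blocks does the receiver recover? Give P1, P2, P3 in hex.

CBC decryption: P_i = D(K, C_i) ⊕ C_{i−1}, with C_{0} = IV.
Only C3 changed, to 0x02. In CBC, a change in C_i garbles P_i and flips the same bit in P_{i+1}. Decrypting the received ciphertext:
P1: D(K, 0x9F) = 0x1A; 0x1A ⊕ 0xF5 = 0xEF.
P2: D(K, 0x3E) = 0x9C; 0x9C ⊕ 0x9F = 0x03.
P3: D(K, 0x02) = 0x6C; 0x6C ⊕ 0x3E = 0x52.
Blocks that differ from the original plaintext: P3.

P1 = 0xEF, P2 = 0x03, P3 = 0x52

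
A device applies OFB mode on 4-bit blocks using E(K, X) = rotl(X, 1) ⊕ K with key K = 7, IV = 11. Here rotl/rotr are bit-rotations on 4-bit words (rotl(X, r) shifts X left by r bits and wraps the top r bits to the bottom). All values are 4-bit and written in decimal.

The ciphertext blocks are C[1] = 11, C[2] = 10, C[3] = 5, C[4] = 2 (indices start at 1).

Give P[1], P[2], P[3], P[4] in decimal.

P[1] = 11, P[2] = 13, P[3] = 12, P[4] = 6

OFB decryption: S_i = E(K, S_{i−1}) with S_{0} = IV; P_i = C_i ⊕ S_i.
P[1]: S = E(K, 11) = 0; 11 ⊕ 0 = 11.
P[2]: S = E(K, 0) = 7; 10 ⊕ 7 = 13.
P[3]: S = E(K, 7) = 9; 5 ⊕ 9 = 12.
P[4]: S = E(K, 9) = 4; 2 ⊕ 4 = 6.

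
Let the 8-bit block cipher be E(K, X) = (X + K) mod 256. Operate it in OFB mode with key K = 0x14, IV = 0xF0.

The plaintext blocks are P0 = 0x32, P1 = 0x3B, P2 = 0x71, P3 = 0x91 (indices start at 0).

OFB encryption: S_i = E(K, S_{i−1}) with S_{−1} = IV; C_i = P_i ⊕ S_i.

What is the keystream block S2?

C0: S = E(K, 0xF0) = 0x04; 0x32 ⊕ 0x04 = 0x36.
C1: S = E(K, 0x04) = 0x18; 0x3B ⊕ 0x18 = 0x23.
C2: S = E(K, 0x18) = 0x2C; 0x71 ⊕ 0x2C = 0x5D.
So S2 = 0x2C.

0x2C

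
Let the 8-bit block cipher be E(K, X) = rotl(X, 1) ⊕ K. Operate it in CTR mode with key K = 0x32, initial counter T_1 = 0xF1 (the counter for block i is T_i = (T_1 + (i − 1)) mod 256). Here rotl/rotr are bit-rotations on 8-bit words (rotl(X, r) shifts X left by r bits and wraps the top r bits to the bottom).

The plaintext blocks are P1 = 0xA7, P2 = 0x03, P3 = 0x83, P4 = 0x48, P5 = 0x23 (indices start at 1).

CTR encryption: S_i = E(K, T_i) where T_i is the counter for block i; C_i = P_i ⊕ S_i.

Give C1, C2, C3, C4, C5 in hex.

C1 = 0x76, C2 = 0xD4, C3 = 0x56, C4 = 0x93, C5 = 0xFA

C1: T = 0xF1, S = E(K, T) = 0xD1; 0xA7 ⊕ 0xD1 = 0x76.
C2: T = 0xF2, S = E(K, T) = 0xD7; 0x03 ⊕ 0xD7 = 0xD4.
C3: T = 0xF3, S = E(K, T) = 0xD5; 0x83 ⊕ 0xD5 = 0x56.
C4: T = 0xF4, S = E(K, T) = 0xDB; 0x48 ⊕ 0xDB = 0x93.
C5: T = 0xF5, S = E(K, T) = 0xD9; 0x23 ⊕ 0xD9 = 0xFA.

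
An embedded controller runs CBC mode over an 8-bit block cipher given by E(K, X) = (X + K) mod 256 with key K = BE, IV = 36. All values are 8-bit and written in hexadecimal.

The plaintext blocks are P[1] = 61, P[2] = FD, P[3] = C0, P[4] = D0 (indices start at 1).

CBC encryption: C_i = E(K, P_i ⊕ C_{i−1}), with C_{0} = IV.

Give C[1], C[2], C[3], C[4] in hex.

C[1] = 15, C[2] = A6, C[3] = 24, C[4] = B2

C[1]: P[1] ⊕ 36 = 57; E(K, 57) = 15.
C[2]: P[2] ⊕ 15 = E8; E(K, E8) = A6.
C[3]: P[3] ⊕ A6 = 66; E(K, 66) = 24.
C[4]: P[4] ⊕ 24 = F4; E(K, F4) = B2.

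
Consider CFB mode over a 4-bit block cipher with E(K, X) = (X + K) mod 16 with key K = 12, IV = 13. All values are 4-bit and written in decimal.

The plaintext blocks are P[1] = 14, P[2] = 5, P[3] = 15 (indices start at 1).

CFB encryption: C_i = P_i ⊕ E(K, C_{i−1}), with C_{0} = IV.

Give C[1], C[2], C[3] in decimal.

C[1] = 7, C[2] = 6, C[3] = 13

C[1]: E(K, 13) = 9; 14 ⊕ 9 = 7.
C[2]: E(K, 7) = 3; 5 ⊕ 3 = 6.
C[3]: E(K, 6) = 2; 15 ⊕ 2 = 13.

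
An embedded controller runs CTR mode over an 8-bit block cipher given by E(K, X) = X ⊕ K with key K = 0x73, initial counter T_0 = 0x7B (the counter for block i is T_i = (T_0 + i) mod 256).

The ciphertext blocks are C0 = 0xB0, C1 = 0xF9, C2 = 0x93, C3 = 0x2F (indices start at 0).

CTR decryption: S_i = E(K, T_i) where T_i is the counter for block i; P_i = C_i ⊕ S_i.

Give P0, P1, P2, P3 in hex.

P0: T = 0x7B, S = E(K, T) = 0x08; 0xB0 ⊕ 0x08 = 0xB8.
P1: T = 0x7C, S = E(K, T) = 0x0F; 0xF9 ⊕ 0x0F = 0xF6.
P2: T = 0x7D, S = E(K, T) = 0x0E; 0x93 ⊕ 0x0E = 0x9D.
P3: T = 0x7E, S = E(K, T) = 0x0D; 0x2F ⊕ 0x0D = 0x22.

P0 = 0xB8, P1 = 0xF6, P2 = 0x9D, P3 = 0x22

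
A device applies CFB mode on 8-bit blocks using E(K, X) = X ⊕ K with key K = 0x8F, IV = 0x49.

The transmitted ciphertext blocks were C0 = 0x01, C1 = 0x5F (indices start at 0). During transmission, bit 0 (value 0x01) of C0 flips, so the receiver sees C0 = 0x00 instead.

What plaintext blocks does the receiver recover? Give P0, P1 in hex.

P0 = 0xC6, P1 = 0xD0

CFB decryption: P_i = C_i ⊕ E(K, C_{i−1}), with C_{−1} = IV.
Only C0 changed, to 0x00. In CFB, a change in C_i flips the same bit in P_i and garbles P_{i+1}. Decrypting the received ciphertext:
P0: E(K, 0x49) = 0xC6; 0x00 ⊕ 0xC6 = 0xC6.
P1: E(K, 0x00) = 0x8F; 0x5F ⊕ 0x8F = 0xD0.
Blocks that differ from the original plaintext: P0, P1.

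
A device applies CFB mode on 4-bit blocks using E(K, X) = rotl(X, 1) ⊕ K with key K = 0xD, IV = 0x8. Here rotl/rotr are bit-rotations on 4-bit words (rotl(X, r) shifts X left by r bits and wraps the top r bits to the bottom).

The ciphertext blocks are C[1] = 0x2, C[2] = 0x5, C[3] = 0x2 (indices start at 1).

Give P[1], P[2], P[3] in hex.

P[1] = 0xE, P[2] = 0xC, P[3] = 0x5

CFB decryption: P_i = C_i ⊕ E(K, C_{i−1}), with C_{0} = IV.
P[1]: E(K, 0x8) = 0xC; 0x2 ⊕ 0xC = 0xE.
P[2]: E(K, 0x2) = 0x9; 0x5 ⊕ 0x9 = 0xC.
P[3]: E(K, 0x5) = 0x7; 0x2 ⊕ 0x7 = 0x5.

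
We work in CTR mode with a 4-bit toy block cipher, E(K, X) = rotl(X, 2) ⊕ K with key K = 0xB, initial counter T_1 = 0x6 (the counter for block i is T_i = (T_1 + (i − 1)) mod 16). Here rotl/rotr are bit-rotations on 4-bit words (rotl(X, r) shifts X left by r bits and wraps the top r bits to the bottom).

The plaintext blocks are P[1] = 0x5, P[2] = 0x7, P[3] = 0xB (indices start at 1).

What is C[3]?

CTR encryption: S_i = E(K, T_i) where T_i is the counter for block i; C_i = P_i ⊕ S_i.
C[1]: T = 0x6, S = E(K, T) = 0x2; 0x5 ⊕ 0x2 = 0x7.
C[2]: T = 0x7, S = E(K, T) = 0x6; 0x7 ⊕ 0x6 = 0x1.
C[3]: T = 0x8, S = E(K, T) = 0x9; 0xB ⊕ 0x9 = 0x2.

C[3] = 0x2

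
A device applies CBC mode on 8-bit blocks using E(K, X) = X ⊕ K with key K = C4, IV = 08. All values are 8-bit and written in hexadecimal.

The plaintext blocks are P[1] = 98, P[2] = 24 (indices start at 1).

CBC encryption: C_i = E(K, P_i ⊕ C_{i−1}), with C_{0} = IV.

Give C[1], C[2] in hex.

C[1] = 54, C[2] = B4

C[1]: P[1] ⊕ 08 = 90; E(K, 90) = 54.
C[2]: P[2] ⊕ 54 = 70; E(K, 70) = B4.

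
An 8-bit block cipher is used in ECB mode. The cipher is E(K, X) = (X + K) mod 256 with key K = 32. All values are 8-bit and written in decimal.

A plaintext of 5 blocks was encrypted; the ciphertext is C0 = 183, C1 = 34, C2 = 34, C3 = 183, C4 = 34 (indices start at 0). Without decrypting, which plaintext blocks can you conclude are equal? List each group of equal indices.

ECB encrypts each block independently with the same key, so equal ciphertext blocks imply equal plaintext blocks.
C0 = C3 = 183, so P0 = P3.
C1 = C2 = C4 = 34, so P1 = P2 = P4.

P0 = P3; P1 = P2 = P4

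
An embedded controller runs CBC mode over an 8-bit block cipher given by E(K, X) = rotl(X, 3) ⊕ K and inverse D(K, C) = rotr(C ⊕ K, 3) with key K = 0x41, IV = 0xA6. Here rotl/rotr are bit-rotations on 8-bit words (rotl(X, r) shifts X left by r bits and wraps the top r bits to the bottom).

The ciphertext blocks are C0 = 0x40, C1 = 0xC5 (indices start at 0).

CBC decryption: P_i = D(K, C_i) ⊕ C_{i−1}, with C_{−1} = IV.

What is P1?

P1: D(K, 0xC5) = 0x90; 0x90 ⊕ 0x40 = 0xD0.

P1 = 0xD0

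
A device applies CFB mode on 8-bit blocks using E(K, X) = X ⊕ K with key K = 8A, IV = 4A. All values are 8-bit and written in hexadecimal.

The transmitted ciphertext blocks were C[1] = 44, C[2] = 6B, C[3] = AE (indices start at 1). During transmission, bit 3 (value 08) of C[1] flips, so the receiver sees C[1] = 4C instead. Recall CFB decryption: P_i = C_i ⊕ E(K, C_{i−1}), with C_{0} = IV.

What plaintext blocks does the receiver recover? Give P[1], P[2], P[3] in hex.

P[1] = 8C, P[2] = AD, P[3] = 4F

Only C[1] changed, to 4C. In CFB, a change in C_i flips the same bit in P_i and garbles P_{i+1}. Decrypting the received ciphertext:
P[1]: E(K, 4A) = C0; 4C ⊕ C0 = 8C.
P[2]: E(K, 4C) = C6; 6B ⊕ C6 = AD.
P[3]: E(K, 6B) = E1; AE ⊕ E1 = 4F.
Blocks that differ from the original plaintext: P[1], P[2].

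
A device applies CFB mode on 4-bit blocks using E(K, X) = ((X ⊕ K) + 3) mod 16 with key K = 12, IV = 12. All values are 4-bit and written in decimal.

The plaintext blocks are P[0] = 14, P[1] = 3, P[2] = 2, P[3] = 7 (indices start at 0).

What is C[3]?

CFB encryption: C_i = P_i ⊕ E(K, C_{i−1}), with C_{−1} = IV.
C[0]: E(K, 12) = 3; 14 ⊕ 3 = 13.
C[1]: E(K, 13) = 4; 3 ⊕ 4 = 7.
C[2]: E(K, 7) = 14; 2 ⊕ 14 = 12.
C[3]: E(K, 12) = 3; 7 ⊕ 3 = 4.

C[3] = 4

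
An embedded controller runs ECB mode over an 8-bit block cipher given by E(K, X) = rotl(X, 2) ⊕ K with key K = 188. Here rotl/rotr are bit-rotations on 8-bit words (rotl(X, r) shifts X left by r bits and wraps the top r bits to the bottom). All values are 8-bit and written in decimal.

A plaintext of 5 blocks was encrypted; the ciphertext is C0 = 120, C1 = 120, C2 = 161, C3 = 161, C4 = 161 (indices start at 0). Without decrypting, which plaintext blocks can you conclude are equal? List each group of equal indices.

P0 = P1; P2 = P3 = P4

ECB encrypts each block independently with the same key, so equal ciphertext blocks imply equal plaintext blocks.
C0 = C1 = 120, so P0 = P1.
C2 = C3 = C4 = 161, so P2 = P3 = P4.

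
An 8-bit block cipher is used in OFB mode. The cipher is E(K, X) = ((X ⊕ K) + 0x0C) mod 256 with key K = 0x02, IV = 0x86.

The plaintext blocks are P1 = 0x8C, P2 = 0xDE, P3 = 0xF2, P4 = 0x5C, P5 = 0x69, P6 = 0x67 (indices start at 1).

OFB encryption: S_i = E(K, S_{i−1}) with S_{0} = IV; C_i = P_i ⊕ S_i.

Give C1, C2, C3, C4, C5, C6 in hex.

C1: S = E(K, 0x86) = 0x90; 0x8C ⊕ 0x90 = 0x1C.
C2: S = E(K, 0x90) = 0x9E; 0xDE ⊕ 0x9E = 0x40.
C3: S = E(K, 0x9E) = 0xA8; 0xF2 ⊕ 0xA8 = 0x5A.
C4: S = E(K, 0xA8) = 0xB6; 0x5C ⊕ 0xB6 = 0xEA.
C5: S = E(K, 0xB6) = 0xC0; 0x69 ⊕ 0xC0 = 0xA9.
C6: S = E(K, 0xC0) = 0xCE; 0x67 ⊕ 0xCE = 0xA9.

C1 = 0x1C, C2 = 0x40, C3 = 0x5A, C4 = 0xEA, C5 = 0xA9, C6 = 0xA9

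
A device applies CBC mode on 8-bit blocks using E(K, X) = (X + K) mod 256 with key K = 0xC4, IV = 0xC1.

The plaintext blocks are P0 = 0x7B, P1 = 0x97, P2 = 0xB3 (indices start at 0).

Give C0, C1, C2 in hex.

CBC encryption: C_i = E(K, P_i ⊕ C_{i−1}), with C_{−1} = IV.
C0: P0 ⊕ 0xC1 = 0xBA; E(K, 0xBA) = 0x7E.
C1: P1 ⊕ 0x7E = 0xE9; E(K, 0xE9) = 0xAD.
C2: P2 ⊕ 0xAD = 0x1E; E(K, 0x1E) = 0xE2.

C0 = 0x7E, C1 = 0xAD, C2 = 0xE2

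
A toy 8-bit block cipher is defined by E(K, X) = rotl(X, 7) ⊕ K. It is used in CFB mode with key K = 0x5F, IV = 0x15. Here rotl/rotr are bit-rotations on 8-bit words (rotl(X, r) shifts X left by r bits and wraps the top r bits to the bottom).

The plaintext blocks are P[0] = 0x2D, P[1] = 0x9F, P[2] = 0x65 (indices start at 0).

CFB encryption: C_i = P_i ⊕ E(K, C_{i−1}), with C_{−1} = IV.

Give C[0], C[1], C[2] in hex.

C[0]: E(K, 0x15) = 0xD5; 0x2D ⊕ 0xD5 = 0xF8.
C[1]: E(K, 0xF8) = 0x23; 0x9F ⊕ 0x23 = 0xBC.
C[2]: E(K, 0xBC) = 0x01; 0x65 ⊕ 0x01 = 0x64.

C[0] = 0xF8, C[1] = 0xBC, C[2] = 0x64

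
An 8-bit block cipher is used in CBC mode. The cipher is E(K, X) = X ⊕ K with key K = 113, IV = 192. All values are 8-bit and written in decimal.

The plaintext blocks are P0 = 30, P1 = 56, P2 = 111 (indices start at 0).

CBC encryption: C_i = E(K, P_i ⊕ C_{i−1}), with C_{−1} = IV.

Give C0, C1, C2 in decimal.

C0 = 175, C1 = 230, C2 = 248

C0: P0 ⊕ 192 = 222; E(K, 222) = 175.
C1: P1 ⊕ 175 = 151; E(K, 151) = 230.
C2: P2 ⊕ 230 = 137; E(K, 137) = 248.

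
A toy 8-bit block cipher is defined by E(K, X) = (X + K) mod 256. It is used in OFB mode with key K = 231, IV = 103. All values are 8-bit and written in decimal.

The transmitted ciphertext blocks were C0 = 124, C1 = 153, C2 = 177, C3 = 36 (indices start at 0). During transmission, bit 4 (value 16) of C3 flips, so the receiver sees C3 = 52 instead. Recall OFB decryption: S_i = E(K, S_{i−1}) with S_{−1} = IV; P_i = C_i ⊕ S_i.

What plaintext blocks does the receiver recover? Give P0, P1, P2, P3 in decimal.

P0 = 50, P1 = 172, P2 = 173, P3 = 55

Only C3 changed, to 52. In OFB, a change in C_i flips the same bit in P_i only; the keystream is unaffected. Decrypting the received ciphertext:
P0: S = E(K, 103) = 78; 124 ⊕ 78 = 50.
P1: S = E(K, 78) = 53; 153 ⊕ 53 = 172.
P2: S = E(K, 53) = 28; 177 ⊕ 28 = 173.
P3: S = E(K, 28) = 3; 52 ⊕ 3 = 55.
Blocks that differ from the original plaintext: P3.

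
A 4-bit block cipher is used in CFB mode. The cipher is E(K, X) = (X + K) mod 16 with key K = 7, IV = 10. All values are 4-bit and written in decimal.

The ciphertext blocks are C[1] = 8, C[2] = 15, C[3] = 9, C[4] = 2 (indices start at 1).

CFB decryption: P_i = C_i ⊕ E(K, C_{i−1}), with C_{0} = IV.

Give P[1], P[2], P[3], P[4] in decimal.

P[1]: E(K, 10) = 1; 8 ⊕ 1 = 9.
P[2]: E(K, 8) = 15; 15 ⊕ 15 = 0.
P[3]: E(K, 15) = 6; 9 ⊕ 6 = 15.
P[4]: E(K, 9) = 0; 2 ⊕ 0 = 2.

P[1] = 9, P[2] = 0, P[3] = 15, P[4] = 2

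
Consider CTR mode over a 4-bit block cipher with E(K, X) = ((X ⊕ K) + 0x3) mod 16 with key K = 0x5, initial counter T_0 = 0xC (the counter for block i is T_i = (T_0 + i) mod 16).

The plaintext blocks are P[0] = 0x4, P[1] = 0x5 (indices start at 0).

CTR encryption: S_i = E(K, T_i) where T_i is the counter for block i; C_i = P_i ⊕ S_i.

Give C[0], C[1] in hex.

C[0] = 0x8, C[1] = 0xE

C[0]: T = 0xC, S = E(K, T) = 0xC; 0x4 ⊕ 0xC = 0x8.
C[1]: T = 0xD, S = E(K, T) = 0xB; 0x5 ⊕ 0xB = 0xE.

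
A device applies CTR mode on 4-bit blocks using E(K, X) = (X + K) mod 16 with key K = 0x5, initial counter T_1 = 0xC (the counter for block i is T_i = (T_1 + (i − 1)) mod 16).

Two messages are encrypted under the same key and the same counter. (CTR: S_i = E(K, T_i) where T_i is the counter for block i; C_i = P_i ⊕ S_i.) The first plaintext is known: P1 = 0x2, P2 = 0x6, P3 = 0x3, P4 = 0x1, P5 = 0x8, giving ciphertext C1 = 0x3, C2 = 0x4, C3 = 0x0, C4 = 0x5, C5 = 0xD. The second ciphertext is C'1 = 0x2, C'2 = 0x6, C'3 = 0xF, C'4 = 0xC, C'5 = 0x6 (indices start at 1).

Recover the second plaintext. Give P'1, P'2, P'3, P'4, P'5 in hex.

P'1 = 0x3, P'2 = 0x4, P'3 = 0xC, P'4 = 0x8, P'5 = 0x3

In CTR with a reused counter, both messages share the same keystream S_i, so C_i ⊕ C'_i = P_i ⊕ P'_i and thus P'_i = P_i ⊕ C_i ⊕ C'_i.
P'1: 0x2 ⊕ 0x3 ⊕ 0x2 = 0x3.
P'2: 0x6 ⊕ 0x4 ⊕ 0x6 = 0x4.
P'3: 0x3 ⊕ 0x0 ⊕ 0xF = 0xC.
P'4: 0x1 ⊕ 0x5 ⊕ 0xC = 0x8.
P'5: 0x8 ⊕ 0xD ⊕ 0x6 = 0x3.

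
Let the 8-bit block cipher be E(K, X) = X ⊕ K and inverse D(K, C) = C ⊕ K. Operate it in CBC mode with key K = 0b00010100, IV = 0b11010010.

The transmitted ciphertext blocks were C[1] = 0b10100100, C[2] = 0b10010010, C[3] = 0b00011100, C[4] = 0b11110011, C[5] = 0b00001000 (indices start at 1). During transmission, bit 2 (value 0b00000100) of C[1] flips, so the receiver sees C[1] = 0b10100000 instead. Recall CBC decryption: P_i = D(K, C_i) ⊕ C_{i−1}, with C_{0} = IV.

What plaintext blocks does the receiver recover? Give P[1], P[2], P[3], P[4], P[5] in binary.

P[1] = 0b01100110, P[2] = 0b00100110, P[3] = 0b10011010, P[4] = 0b11111011, P[5] = 0b11101111

Only C[1] changed, to 0b10100000. In CBC, a change in C_i garbles P_i and flips the same bit in P_{i+1}. Decrypting the received ciphertext:
P[1]: D(K, 0b10100000) = 0b10110100; 0b10110100 ⊕ 0b11010010 = 0b01100110.
P[2]: D(K, 0b10010010) = 0b10000110; 0b10000110 ⊕ 0b10100000 = 0b00100110.
P[3]: D(K, 0b00011100) = 0b00001000; 0b00001000 ⊕ 0b10010010 = 0b10011010.
P[4]: D(K, 0b11110011) = 0b11100111; 0b11100111 ⊕ 0b00011100 = 0b11111011.
P[5]: D(K, 0b00001000) = 0b00011100; 0b00011100 ⊕ 0b11110011 = 0b11101111.
Blocks that differ from the original plaintext: P[1], P[2].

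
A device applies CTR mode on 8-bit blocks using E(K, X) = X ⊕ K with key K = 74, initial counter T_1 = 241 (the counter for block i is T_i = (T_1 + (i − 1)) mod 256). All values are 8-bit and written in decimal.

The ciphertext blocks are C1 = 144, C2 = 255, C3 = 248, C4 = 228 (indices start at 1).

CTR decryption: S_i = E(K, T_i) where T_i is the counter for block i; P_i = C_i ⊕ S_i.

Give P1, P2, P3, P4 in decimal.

P1 = 43, P2 = 71, P3 = 65, P4 = 90

P1: T = 241, S = E(K, T) = 187; 144 ⊕ 187 = 43.
P2: T = 242, S = E(K, T) = 184; 255 ⊕ 184 = 71.
P3: T = 243, S = E(K, T) = 185; 248 ⊕ 185 = 65.
P4: T = 244, S = E(K, T) = 190; 228 ⊕ 190 = 90.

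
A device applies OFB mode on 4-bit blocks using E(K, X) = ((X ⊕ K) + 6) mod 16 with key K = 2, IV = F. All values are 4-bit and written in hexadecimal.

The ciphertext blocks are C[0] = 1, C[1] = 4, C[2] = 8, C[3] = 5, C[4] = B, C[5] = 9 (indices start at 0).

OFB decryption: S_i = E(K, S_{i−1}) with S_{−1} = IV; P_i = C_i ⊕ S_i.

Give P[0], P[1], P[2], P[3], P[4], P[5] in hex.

P[0]: S = E(K, F) = 3; 1 ⊕ 3 = 2.
P[1]: S = E(K, 3) = 7; 4 ⊕ 7 = 3.
P[2]: S = E(K, 7) = B; 8 ⊕ B = 3.
P[3]: S = E(K, B) = F; 5 ⊕ F = A.
P[4]: S = E(K, F) = 3; B ⊕ 3 = 8.
P[5]: S = E(K, 3) = 7; 9 ⊕ 7 = E.

P[0] = 2, P[1] = 3, P[2] = 3, P[3] = A, P[4] = 8, P[5] = E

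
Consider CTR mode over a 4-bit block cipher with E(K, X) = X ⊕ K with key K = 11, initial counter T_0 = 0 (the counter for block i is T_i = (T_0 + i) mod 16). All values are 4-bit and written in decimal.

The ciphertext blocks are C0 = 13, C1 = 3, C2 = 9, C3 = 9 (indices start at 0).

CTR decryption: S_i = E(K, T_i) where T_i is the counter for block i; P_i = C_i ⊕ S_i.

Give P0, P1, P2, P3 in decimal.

P0: T = 0, S = E(K, T) = 11; 13 ⊕ 11 = 6.
P1: T = 1, S = E(K, T) = 10; 3 ⊕ 10 = 9.
P2: T = 2, S = E(K, T) = 9; 9 ⊕ 9 = 0.
P3: T = 3, S = E(K, T) = 8; 9 ⊕ 8 = 1.

P0 = 6, P1 = 9, P2 = 0, P3 = 1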